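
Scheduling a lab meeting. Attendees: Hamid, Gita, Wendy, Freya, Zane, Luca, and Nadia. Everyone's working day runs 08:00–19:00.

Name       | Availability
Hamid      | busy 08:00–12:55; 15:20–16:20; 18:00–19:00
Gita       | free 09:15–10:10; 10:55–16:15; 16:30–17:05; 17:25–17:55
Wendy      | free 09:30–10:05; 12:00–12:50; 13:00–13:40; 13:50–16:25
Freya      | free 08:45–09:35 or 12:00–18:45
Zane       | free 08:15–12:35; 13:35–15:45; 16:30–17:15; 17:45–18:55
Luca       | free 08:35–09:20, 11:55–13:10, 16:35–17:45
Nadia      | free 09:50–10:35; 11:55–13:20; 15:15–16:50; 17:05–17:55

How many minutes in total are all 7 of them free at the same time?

0

Hamid free: 12:55-15:20, 16:20-18:00 (invert busy blocks within the working day).
Gita free: 09:15-10:10, 10:55-16:15, 16:30-17:05, 17:25-17:55.
Wendy free: 09:30-10:05, 12:00-12:50, 13:00-13:40, 13:50-16:25.
Freya free: 08:45-09:35, 12:00-18:45.
Zane free: 08:15-12:35, 13:35-15:45, 16:30-17:15, 17:45-18:55.
Luca free: 08:35-09:20, 11:55-13:10, 16:35-17:45.
Nadia free: 09:50-10:35, 11:55-13:20, 15:15-16:50, 17:05-17:55.
Hamid ∩ Gita: 12:55-15:20, 16:30-17:05, 17:25-17:55.
Hamid ∩ Gita ∩ Wendy: 13:00-13:40, 13:50-15:20.
Hamid ∩ Gita ∩ Wendy ∩ Freya: 13:00-13:40, 13:50-15:20.
Hamid ∩ Gita ∩ Wendy ∩ Freya ∩ Zane: 13:35-13:40, 13:50-15:20.
Hamid ∩ Gita ∩ Wendy ∩ Freya ∩ Zane ∩ Luca: ∅.
Hamid ∩ Gita ∩ Wendy ∩ Freya ∩ Zane ∩ Luca ∩ Nadia: ∅.
There is no time when everyone is free.
There is no common window, so the total is 0 minutes.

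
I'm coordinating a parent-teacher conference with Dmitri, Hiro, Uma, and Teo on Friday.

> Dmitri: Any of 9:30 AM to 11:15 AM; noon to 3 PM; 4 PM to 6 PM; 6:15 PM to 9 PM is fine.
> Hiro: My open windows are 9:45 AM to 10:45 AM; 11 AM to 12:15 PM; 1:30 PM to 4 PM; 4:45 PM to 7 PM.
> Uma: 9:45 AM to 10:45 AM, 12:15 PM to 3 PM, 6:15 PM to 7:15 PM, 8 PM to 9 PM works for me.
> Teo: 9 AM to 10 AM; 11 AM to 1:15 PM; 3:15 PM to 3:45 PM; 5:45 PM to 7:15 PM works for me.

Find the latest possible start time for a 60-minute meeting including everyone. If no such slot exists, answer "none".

none

Dmitri ∩ Hiro: 09:45-10:45, 11:00-11:15, 12:00-12:15, 13:30-15:00, 16:45-18:00, 18:15-19:00.
Dmitri ∩ Hiro ∩ Uma: 09:45-10:45, 13:30-15:00, 18:15-19:00.
Dmitri ∩ Hiro ∩ Uma ∩ Teo: 09:45-10:00, 18:15-19:00.
No common window is at least 60 minutes long.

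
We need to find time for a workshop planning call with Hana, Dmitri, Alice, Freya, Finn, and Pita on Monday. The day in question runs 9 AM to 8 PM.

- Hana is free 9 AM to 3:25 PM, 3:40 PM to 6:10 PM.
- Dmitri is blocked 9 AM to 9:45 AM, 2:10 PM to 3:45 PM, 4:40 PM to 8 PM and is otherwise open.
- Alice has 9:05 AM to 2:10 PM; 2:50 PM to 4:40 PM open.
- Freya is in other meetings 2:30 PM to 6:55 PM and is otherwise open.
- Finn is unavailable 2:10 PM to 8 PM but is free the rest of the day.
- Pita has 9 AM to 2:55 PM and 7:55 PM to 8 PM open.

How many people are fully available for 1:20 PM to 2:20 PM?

Hana free: 09:00-15:25, 15:40-18:10.
Dmitri free: 09:45-14:10, 15:45-16:40 (invert busy blocks within the working day).
Alice free: 09:05-14:10, 14:50-16:40.
Freya free: 09:00-14:30, 18:55-20:00 (invert busy blocks within the working day).
Finn free: 09:00-14:10 (invert busy blocks within the working day).
Pita free: 09:00-14:55, 19:55-20:00.
Hana, Freya, and Pita can make the full 13:20-14:20 slot — that's 3.

3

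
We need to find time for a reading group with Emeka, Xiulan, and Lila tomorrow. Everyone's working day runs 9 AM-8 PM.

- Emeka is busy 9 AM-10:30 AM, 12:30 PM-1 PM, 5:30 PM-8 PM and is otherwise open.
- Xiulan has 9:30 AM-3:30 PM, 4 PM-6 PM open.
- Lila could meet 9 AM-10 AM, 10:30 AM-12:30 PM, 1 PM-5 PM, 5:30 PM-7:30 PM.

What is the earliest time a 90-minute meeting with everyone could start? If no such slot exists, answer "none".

10:30

Emeka free: 10:30-12:30, 13:00-17:30 (invert busy blocks within the working day).
Xiulan free: 09:30-15:30, 16:00-18:00.
Lila free: 09:00-10:00, 10:30-12:30, 13:00-17:00, 17:30-19:30.
Emeka ∩ Xiulan: 10:30-12:30, 13:00-15:30, 16:00-17:30.
Emeka ∩ Xiulan ∩ Lila: 10:30-12:30, 13:00-15:30, 16:00-17:00.
Those are the intersection windows.
The first common window of at least 90 minutes is 10:30-12:30, so the earliest start is 10:30.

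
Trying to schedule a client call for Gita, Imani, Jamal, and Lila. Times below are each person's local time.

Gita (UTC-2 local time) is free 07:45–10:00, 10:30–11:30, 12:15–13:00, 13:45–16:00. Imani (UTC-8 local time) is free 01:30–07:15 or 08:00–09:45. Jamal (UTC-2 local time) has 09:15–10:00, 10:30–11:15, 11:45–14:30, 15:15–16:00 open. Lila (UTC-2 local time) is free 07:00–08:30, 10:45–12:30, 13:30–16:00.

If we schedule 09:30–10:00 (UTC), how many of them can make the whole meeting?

Gita in UTC: 09:45-12:00, 12:30-13:30, 14:15-15:00, 15:45-18:00 (add 2h to convert from UTC-2).
Imani in UTC: 09:30-15:15, 16:00-17:45 (add 8h to convert from UTC-8).
Jamal in UTC: 11:15-12:00, 12:30-13:15, 13:45-16:30, 17:15-18:00 (add 2h to convert from UTC-2).
Lila in UTC: 09:00-10:30, 12:45-14:30, 15:30-18:00 (add 2h to convert from UTC-2).
Imani and Lila can make the full 09:30-10:00 slot — that's 2.

2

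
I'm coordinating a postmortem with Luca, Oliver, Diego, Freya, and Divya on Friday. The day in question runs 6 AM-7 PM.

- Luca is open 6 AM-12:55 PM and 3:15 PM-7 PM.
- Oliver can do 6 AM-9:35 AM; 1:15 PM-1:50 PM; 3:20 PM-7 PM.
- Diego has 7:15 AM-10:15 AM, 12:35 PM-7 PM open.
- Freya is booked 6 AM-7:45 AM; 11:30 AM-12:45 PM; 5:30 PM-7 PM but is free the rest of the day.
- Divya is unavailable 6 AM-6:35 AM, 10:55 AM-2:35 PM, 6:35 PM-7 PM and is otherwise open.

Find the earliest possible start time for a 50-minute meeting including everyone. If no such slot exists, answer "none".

Luca free: 06:00-12:55, 15:15-19:00.
Oliver free: 06:00-09:35, 13:15-13:50, 15:20-19:00.
Diego free: 07:15-10:15, 12:35-19:00.
Freya free: 07:45-11:30, 12:45-17:30 (invert busy blocks within the working day).
Divya free: 06:35-10:55, 14:35-18:35 (invert busy blocks within the working day).
Luca ∩ Oliver: 06:00-09:35, 15:20-19:00.
Luca ∩ Oliver ∩ Diego: 07:15-09:35, 15:20-19:00.
Luca ∩ Oliver ∩ Diego ∩ Freya: 07:45-09:35, 15:20-17:30.
Luca ∩ Oliver ∩ Diego ∩ Freya ∩ Divya: 07:45-09:35, 15:20-17:30.
The first common window of at least 50 minutes is 07:45-09:35, so the earliest start is 07:45.

07:45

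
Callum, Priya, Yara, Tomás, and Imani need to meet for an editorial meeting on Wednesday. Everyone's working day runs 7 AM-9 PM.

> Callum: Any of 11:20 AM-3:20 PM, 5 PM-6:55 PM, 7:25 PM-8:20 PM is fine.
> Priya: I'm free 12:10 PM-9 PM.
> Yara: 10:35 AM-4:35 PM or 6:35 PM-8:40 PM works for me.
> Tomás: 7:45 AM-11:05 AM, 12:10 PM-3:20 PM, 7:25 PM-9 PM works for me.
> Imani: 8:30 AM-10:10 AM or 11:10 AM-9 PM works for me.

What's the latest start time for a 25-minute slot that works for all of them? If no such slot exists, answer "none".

19:55

Callum ∩ Priya: 12:10-15:20, 17:00-18:55, 19:25-20:20.
Callum ∩ Priya ∩ Yara: 12:10-15:20, 18:35-18:55, 19:25-20:20.
Callum ∩ Priya ∩ Yara ∩ Tomás: 12:10-15:20, 19:25-20:20.
Callum ∩ Priya ∩ Yara ∩ Tomás ∩ Imani: 12:10-15:20, 19:25-20:20.
Those are the intersection windows.
The last common window of at least 25 minutes is 19:25-20:20; a 25-minute meeting can start as late as 19:55 and still end by 20:20.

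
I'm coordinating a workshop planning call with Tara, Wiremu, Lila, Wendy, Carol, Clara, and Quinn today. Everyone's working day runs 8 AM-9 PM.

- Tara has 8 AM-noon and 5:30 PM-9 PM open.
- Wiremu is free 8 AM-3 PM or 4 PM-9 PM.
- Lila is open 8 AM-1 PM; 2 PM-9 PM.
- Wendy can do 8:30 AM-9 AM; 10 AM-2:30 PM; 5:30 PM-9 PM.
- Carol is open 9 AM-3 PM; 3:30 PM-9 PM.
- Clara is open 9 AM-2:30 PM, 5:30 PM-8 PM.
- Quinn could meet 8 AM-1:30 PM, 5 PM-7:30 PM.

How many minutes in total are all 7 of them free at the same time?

Tara ∩ Wiremu: 08:00-12:00, 17:30-21:00.
Tara ∩ Wiremu ∩ Lila: 08:00-12:00, 17:30-21:00.
Tara ∩ Wiremu ∩ Lila ∩ Wendy: 08:30-09:00, 10:00-12:00, 17:30-21:00.
Tara ∩ Wiremu ∩ Lila ∩ Wendy ∩ Carol: 10:00-12:00, 17:30-21:00.
Tara ∩ Wiremu ∩ Lila ∩ Wendy ∩ Carol ∩ Clara: 10:00-12:00, 17:30-20:00.
Tara ∩ Wiremu ∩ Lila ∩ Wendy ∩ Carol ∩ Clara ∩ Quinn: 10:00-12:00, 17:30-19:30.
Summing the common windows: 120 + 120 = 240 minutes.

240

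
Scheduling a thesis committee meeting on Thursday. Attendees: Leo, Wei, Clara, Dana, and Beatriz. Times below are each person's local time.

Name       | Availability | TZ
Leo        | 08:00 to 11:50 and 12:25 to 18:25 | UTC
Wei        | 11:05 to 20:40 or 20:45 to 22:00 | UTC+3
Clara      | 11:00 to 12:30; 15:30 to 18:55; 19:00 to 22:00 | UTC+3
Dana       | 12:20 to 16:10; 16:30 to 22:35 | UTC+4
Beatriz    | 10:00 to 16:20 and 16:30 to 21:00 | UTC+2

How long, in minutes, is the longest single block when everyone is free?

110

Leo in UTC: 08:00-11:50, 12:25-18:25.
Wei in UTC: 08:05-17:40, 17:45-19:00 (subtract 3h to convert from UTC+3).
Clara in UTC: 08:00-09:30, 12:30-15:55, 16:00-19:00 (subtract 3h to convert from UTC+3).
Dana in UTC: 08:20-12:10, 12:30-18:35 (subtract 4h to convert from UTC+4).
Beatriz in UTC: 08:00-14:20, 14:30-19:00 (subtract 2h to convert from UTC+2).
Leo ∩ Wei: 08:05-11:50, 12:25-17:40, 17:45-18:25.
Leo ∩ Wei ∩ Clara: 08:05-09:30, 12:30-15:55, 16:00-17:40, 17:45-18:25.
Leo ∩ Wei ∩ Clara ∩ Dana: 08:20-09:30, 12:30-15:55, 16:00-17:40, 17:45-18:25.
Leo ∩ Wei ∩ Clara ∩ Dana ∩ Beatriz: 08:20-09:30, 12:30-14:20, 14:30-15:55, 16:00-17:40, 17:45-18:25.
The longest is 12:30-14:20 at 110 minutes.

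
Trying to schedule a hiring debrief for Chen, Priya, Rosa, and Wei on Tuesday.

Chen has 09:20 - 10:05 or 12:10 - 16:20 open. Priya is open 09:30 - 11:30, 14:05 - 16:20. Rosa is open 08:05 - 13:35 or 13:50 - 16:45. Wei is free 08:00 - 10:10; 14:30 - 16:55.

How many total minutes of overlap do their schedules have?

Chen ∩ Priya: 09:30-10:05, 14:05-16:20.
Chen ∩ Priya ∩ Rosa: 09:30-10:05, 14:05-16:20.
Chen ∩ Priya ∩ Rosa ∩ Wei: 09:30-10:05, 14:30-16:20.
So the common availability across everyone is 09:30-10:05, 14:30-16:20.
Summing the common windows: 35 + 110 = 145 minutes.

145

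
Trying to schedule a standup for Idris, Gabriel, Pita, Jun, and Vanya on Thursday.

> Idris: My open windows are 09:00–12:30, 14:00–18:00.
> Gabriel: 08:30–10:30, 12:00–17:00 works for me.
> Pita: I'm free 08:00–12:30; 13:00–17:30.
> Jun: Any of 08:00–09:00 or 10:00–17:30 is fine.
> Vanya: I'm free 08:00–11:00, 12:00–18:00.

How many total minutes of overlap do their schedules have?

Idris ∩ Gabriel: 09:00-10:30, 12:00-12:30, 14:00-17:00.
Idris ∩ Gabriel ∩ Pita: 09:00-10:30, 12:00-12:30, 14:00-17:00.
Idris ∩ Gabriel ∩ Pita ∩ Jun: 10:00-10:30, 12:00-12:30, 14:00-17:00.
Idris ∩ Gabriel ∩ Pita ∩ Jun ∩ Vanya: 10:00-10:30, 12:00-12:30, 14:00-17:00.
Summing the common windows: 30 + 30 + 180 = 240 minutes.

240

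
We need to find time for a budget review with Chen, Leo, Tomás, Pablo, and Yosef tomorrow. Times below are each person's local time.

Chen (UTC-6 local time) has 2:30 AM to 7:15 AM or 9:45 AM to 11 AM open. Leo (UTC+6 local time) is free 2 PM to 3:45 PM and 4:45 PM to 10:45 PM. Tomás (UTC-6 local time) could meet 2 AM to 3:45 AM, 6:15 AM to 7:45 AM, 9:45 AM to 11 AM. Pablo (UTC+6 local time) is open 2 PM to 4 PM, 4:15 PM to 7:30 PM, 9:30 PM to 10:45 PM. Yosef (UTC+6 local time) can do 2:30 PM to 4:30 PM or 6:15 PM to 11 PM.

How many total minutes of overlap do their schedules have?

Chen in UTC: 08:30-13:15, 15:45-17:00 (add 6h to convert from UTC-6).
Leo in UTC: 08:00-09:45, 10:45-16:45 (subtract 6h to convert from UTC+6).
Tomás in UTC: 08:00-09:45, 12:15-13:45, 15:45-17:00 (add 6h to convert from UTC-6).
Pablo in UTC: 08:00-10:00, 10:15-13:30, 15:30-16:45 (subtract 6h to convert from UTC+6).
Yosef in UTC: 08:30-10:30, 12:15-17:00 (subtract 6h to convert from UTC+6).
Chen ∩ Leo: 08:30-09:45, 10:45-13:15, 15:45-16:45.
Chen ∩ Leo ∩ Tomás: 08:30-09:45, 12:15-13:15, 15:45-16:45.
Chen ∩ Leo ∩ Tomás ∩ Pablo: 08:30-09:45, 12:15-13:15, 15:45-16:45.
Chen ∩ Leo ∩ Tomás ∩ Pablo ∩ Yosef: 08:30-09:45, 12:15-13:15, 15:45-16:45.
Summing the common windows: 75 + 60 + 60 = 195 minutes.

195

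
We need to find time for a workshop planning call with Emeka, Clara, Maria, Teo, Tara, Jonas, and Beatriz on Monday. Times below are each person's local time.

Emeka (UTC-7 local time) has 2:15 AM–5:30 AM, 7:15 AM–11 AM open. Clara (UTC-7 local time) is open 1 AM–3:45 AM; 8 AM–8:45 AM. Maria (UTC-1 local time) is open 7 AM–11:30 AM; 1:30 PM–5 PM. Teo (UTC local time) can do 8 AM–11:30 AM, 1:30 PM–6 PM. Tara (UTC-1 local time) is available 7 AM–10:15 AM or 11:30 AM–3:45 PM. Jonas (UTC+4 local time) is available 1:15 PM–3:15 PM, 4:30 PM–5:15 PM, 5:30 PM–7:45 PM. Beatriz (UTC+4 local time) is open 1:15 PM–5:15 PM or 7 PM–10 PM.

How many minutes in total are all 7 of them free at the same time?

135

Emeka in UTC: 09:15-12:30, 14:15-18:00 (add 7h to convert from UTC-7).
Clara in UTC: 08:00-10:45, 15:00-15:45 (add 7h to convert from UTC-7).
Maria in UTC: 08:00-12:30, 14:30-18:00 (add 1h to convert from UTC-1).
Teo in UTC: 08:00-11:30, 13:30-18:00.
Tara in UTC: 08:00-11:15, 12:30-16:45 (add 1h to convert from UTC-1).
Jonas in UTC: 09:15-11:15, 12:30-13:15, 13:30-15:45 (subtract 4h to convert from UTC+4).
Beatriz in UTC: 09:15-13:15, 15:00-18:00 (subtract 4h to convert from UTC+4).
Emeka ∩ Clara: 09:15-10:45, 15:00-15:45.
Emeka ∩ Clara ∩ Maria: 09:15-10:45, 15:00-15:45.
Emeka ∩ Clara ∩ Maria ∩ Teo: 09:15-10:45, 15:00-15:45.
Emeka ∩ Clara ∩ Maria ∩ Teo ∩ Tara: 09:15-10:45, 15:00-15:45.
Emeka ∩ Clara ∩ Maria ∩ Teo ∩ Tara ∩ Jonas: 09:15-10:45, 15:00-15:45.
Emeka ∩ Clara ∩ Maria ∩ Teo ∩ Tara ∩ Jonas ∩ Beatriz: 09:15-10:45, 15:00-15:45.
So the common availability across everyone is 09:15-10:45, 15:00-15:45.
Summing the common windows: 90 + 45 = 135 minutes.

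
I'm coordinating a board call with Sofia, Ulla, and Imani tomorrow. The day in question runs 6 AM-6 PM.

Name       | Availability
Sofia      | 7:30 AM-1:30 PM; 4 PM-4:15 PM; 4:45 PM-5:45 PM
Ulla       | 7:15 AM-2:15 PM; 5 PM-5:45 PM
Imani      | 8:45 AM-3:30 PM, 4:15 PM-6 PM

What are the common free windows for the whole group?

Sofia ∩ Ulla: 07:30-13:30, 17:00-17:45.
Sofia ∩ Ulla ∩ Imani: 08:45-13:30, 17:00-17:45.
So the common availability across everyone is 08:45-13:30, 17:00-17:45.

08:45-13:30, 17:00-17:45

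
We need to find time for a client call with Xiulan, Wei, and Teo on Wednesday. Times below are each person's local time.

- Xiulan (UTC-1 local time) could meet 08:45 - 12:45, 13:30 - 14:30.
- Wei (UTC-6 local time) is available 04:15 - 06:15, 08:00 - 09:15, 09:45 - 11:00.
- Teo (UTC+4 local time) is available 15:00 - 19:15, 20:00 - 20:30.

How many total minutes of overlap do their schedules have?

120

Xiulan in UTC: 09:45-13:45, 14:30-15:30 (add 1h to convert from UTC-1).
Wei in UTC: 10:15-12:15, 14:00-15:15, 15:45-17:00 (add 6h to convert from UTC-6).
Teo in UTC: 11:00-15:15, 16:00-16:30 (subtract 4h to convert from UTC+4).
Xiulan ∩ Wei: 10:15-12:15, 14:30-15:15.
Xiulan ∩ Wei ∩ Teo: 11:00-12:15, 14:30-15:15.
Those are the intersection windows.
Summing the common windows: 75 + 45 = 120 minutes.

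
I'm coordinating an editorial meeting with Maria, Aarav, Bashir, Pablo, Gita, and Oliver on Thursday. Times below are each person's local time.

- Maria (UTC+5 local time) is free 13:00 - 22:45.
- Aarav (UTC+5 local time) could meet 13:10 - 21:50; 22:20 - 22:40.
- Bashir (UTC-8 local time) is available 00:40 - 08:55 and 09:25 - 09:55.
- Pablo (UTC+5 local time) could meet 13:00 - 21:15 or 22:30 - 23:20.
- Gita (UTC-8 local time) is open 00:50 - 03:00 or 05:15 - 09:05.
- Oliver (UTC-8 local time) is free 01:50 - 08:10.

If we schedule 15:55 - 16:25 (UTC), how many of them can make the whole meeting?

Maria in UTC: 08:00-17:45 (subtract 5h to convert from UTC+5).
Aarav in UTC: 08:10-16:50, 17:20-17:40 (subtract 5h to convert from UTC+5).
Bashir in UTC: 08:40-16:55, 17:25-17:55 (add 8h to convert from UTC-8).
Pablo in UTC: 08:00-16:15, 17:30-18:20 (subtract 5h to convert from UTC+5).
Gita in UTC: 08:50-11:00, 13:15-17:05 (add 8h to convert from UTC-8).
Oliver in UTC: 09:50-16:10 (add 8h to convert from UTC-8).
Maria, Aarav, Bashir, and Gita can make the full 15:55-16:25 slot — that's 4.

4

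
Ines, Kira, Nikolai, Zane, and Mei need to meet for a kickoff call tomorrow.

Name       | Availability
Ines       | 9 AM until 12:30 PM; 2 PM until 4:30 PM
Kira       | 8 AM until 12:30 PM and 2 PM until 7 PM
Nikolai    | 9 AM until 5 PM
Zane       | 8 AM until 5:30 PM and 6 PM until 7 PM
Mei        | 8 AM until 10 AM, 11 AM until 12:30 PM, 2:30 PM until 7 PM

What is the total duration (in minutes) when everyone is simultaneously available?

Ines ∩ Kira: 09:00-12:30, 14:00-16:30.
Ines ∩ Kira ∩ Nikolai: 09:00-12:30, 14:00-16:30.
Ines ∩ Kira ∩ Nikolai ∩ Zane: 09:00-12:30, 14:00-16:30.
Ines ∩ Kira ∩ Nikolai ∩ Zane ∩ Mei: 09:00-10:00, 11:00-12:30, 14:30-16:30.
Those are the intersection windows.
Summing the common windows: 60 + 90 + 120 = 270 minutes.

270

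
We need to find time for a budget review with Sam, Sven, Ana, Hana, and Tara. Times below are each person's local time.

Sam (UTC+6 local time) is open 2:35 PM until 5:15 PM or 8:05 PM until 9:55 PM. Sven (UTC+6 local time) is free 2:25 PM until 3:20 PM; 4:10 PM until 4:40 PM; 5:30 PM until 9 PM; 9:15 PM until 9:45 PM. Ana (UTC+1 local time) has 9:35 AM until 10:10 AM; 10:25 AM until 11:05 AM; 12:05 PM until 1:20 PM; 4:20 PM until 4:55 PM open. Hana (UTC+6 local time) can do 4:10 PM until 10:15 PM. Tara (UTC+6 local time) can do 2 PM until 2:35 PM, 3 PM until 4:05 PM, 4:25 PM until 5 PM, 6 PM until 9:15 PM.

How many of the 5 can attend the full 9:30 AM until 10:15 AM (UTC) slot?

1

Sam in UTC: 08:35-11:15, 14:05-15:55 (subtract 6h to convert from UTC+6).
Sven in UTC: 08:25-09:20, 10:10-10:40, 11:30-15:00, 15:15-15:45 (subtract 6h to convert from UTC+6).
Ana in UTC: 08:35-09:10, 09:25-10:05, 11:05-12:20, 15:20-15:55 (subtract 1h to convert from UTC+1).
Hana in UTC: 10:10-16:15 (subtract 6h to convert from UTC+6).
Tara in UTC: 08:00-08:35, 09:00-10:05, 10:25-11:00, 12:00-15:15 (subtract 6h to convert from UTC+6).
Sam can make the full 09:30-10:15 slot — that's 1.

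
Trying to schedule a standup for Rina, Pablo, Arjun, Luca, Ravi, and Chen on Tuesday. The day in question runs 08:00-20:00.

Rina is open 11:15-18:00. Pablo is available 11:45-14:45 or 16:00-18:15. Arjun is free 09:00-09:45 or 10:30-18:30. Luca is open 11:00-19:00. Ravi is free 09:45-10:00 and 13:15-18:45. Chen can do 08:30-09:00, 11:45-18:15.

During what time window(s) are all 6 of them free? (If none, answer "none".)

13:15-14:45, 16:00-18:00

Rina ∩ Pablo: 11:45-14:45, 16:00-18:00.
Rina ∩ Pablo ∩ Arjun: 11:45-14:45, 16:00-18:00.
Rina ∩ Pablo ∩ Arjun ∩ Luca: 11:45-14:45, 16:00-18:00.
Rina ∩ Pablo ∩ Arjun ∩ Luca ∩ Ravi: 13:15-14:45, 16:00-18:00.
Rina ∩ Pablo ∩ Arjun ∩ Luca ∩ Ravi ∩ Chen: 13:15-14:45, 16:00-18:00.
So the common availability across everyone is 13:15-14:45, 16:00-18:00.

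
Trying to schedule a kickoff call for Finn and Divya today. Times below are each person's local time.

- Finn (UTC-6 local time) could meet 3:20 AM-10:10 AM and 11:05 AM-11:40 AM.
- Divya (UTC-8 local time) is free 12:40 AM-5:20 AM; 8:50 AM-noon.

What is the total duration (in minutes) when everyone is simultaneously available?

275

Finn in UTC: 09:20-16:10, 17:05-17:40 (add 6h to convert from UTC-6).
Divya in UTC: 08:40-13:20, 16:50-20:00 (add 8h to convert from UTC-8).
Finn ∩ Divya: 09:20-13:20, 17:05-17:40.
Summing the common windows: 240 + 35 = 275 minutes.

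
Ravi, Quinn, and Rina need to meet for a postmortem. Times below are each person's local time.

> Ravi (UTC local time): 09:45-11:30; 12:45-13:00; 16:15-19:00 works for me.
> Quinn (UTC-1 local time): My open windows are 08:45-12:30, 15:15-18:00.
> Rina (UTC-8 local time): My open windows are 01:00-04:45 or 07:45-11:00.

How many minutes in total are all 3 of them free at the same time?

Ravi in UTC: 09:45-11:30, 12:45-13:00, 16:15-19:00.
Quinn in UTC: 09:45-13:30, 16:15-19:00 (add 1h to convert from UTC-1).
Rina in UTC: 09:00-12:45, 15:45-19:00 (add 8h to convert from UTC-8).
Ravi ∩ Quinn: 09:45-11:30, 12:45-13:00, 16:15-19:00.
Ravi ∩ Quinn ∩ Rina: 09:45-11:30, 16:15-19:00.
Summing the common windows: 105 + 165 = 270 minutes.

270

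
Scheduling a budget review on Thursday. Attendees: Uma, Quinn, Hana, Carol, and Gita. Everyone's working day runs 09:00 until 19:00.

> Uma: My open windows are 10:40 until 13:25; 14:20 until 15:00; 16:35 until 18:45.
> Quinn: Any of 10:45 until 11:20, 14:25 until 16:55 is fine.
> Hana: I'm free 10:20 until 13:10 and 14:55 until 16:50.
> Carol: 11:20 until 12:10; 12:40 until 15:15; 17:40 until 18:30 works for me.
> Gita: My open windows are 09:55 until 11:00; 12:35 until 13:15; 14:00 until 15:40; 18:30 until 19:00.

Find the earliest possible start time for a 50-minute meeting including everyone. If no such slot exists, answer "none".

Uma ∩ Quinn: 10:45-11:20, 14:25-15:00, 16:35-16:55.
Uma ∩ Quinn ∩ Hana: 10:45-11:20, 14:55-15:00, 16:35-16:50.
Uma ∩ Quinn ∩ Hana ∩ Carol: 14:55-15:00.
Uma ∩ Quinn ∩ Hana ∩ Carol ∩ Gita: 14:55-15:00.
No common window is at least 50 minutes long.

none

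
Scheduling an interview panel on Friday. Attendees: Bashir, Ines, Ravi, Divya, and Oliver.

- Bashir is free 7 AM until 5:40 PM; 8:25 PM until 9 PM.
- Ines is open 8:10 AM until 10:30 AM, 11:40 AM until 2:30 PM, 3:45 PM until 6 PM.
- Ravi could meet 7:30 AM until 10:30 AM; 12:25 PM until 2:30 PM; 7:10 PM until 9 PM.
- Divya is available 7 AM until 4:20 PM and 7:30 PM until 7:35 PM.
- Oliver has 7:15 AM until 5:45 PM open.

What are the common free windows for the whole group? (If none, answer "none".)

08:10-10:30, 12:25-14:30

Bashir ∩ Ines: 08:10-10:30, 11:40-14:30, 15:45-17:40.
Bashir ∩ Ines ∩ Ravi: 08:10-10:30, 12:25-14:30.
Bashir ∩ Ines ∩ Ravi ∩ Divya: 08:10-10:30, 12:25-14:30.
Bashir ∩ Ines ∩ Ravi ∩ Divya ∩ Oliver: 08:10-10:30, 12:25-14:30.
Those are the intersection windows.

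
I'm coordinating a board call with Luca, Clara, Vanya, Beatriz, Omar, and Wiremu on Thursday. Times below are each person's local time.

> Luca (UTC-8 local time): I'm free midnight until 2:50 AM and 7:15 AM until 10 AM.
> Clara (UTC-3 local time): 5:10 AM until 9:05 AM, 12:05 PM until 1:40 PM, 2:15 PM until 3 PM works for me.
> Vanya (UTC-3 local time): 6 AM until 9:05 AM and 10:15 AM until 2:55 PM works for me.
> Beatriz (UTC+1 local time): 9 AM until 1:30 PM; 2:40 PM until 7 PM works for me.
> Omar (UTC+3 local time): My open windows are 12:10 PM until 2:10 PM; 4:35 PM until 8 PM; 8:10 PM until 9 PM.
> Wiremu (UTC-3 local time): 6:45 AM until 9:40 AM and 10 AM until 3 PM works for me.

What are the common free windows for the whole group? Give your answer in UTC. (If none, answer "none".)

09:45-10:50, 15:15-16:40, 17:15-17:55

Luca in UTC: 08:00-10:50, 15:15-18:00 (add 8h to convert from UTC-8).
Clara in UTC: 08:10-12:05, 15:05-16:40, 17:15-18:00 (add 3h to convert from UTC-3).
Vanya in UTC: 09:00-12:05, 13:15-17:55 (add 3h to convert from UTC-3).
Beatriz in UTC: 08:00-12:30, 13:40-18:00 (subtract 1h to convert from UTC+1).
Omar in UTC: 09:10-11:10, 13:35-17:00, 17:10-18:00 (subtract 3h to convert from UTC+3).
Wiremu in UTC: 09:45-12:40, 13:00-18:00 (add 3h to convert from UTC-3).
Luca ∩ Clara: 08:10-10:50, 15:15-16:40, 17:15-18:00.
Luca ∩ Clara ∩ Vanya: 09:00-10:50, 15:15-16:40, 17:15-17:55.
Luca ∩ Clara ∩ Vanya ∩ Beatriz: 09:00-10:50, 15:15-16:40, 17:15-17:55.
Luca ∩ Clara ∩ Vanya ∩ Beatriz ∩ Omar: 09:10-10:50, 15:15-16:40, 17:15-17:55.
Luca ∩ Clara ∩ Vanya ∩ Beatriz ∩ Omar ∩ Wiremu: 09:45-10:50, 15:15-16:40, 17:15-17:55.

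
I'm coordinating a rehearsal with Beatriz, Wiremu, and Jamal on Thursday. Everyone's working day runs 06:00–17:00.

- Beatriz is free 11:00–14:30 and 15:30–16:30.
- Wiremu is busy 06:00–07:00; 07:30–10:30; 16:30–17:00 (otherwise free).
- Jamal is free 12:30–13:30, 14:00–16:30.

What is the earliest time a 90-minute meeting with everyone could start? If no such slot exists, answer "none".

none

Beatriz free: 11:00-14:30, 15:30-16:30.
Wiremu free: 07:00-07:30, 10:30-16:30 (invert busy blocks within the working day).
Jamal free: 12:30-13:30, 14:00-16:30.
Beatriz ∩ Wiremu: 11:00-14:30, 15:30-16:30.
Beatriz ∩ Wiremu ∩ Jamal: 12:30-13:30, 14:00-14:30, 15:30-16:30.
No common window is at least 90 minutes long.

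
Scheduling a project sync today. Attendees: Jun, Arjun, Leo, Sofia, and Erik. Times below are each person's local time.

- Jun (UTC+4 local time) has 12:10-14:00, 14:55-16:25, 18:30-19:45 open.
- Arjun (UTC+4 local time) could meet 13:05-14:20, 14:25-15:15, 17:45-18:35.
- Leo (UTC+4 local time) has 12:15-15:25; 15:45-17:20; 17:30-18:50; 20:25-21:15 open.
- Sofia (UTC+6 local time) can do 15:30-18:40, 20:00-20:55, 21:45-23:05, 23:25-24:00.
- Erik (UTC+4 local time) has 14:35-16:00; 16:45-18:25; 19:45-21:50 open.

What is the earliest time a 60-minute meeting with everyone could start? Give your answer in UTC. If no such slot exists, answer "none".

Jun in UTC: 08:10-10:00, 10:55-12:25, 14:30-15:45 (subtract 4h to convert from UTC+4).
Arjun in UTC: 09:05-10:20, 10:25-11:15, 13:45-14:35 (subtract 4h to convert from UTC+4).
Leo in UTC: 08:15-11:25, 11:45-13:20, 13:30-14:50, 16:25-17:15 (subtract 4h to convert from UTC+4).
Sofia in UTC: 09:30-12:40, 14:00-14:55, 15:45-17:05, 17:25-18:00 (subtract 6h to convert from UTC+6).
Erik in UTC: 10:35-12:00, 12:45-14:25, 15:45-17:50 (subtract 4h to convert from UTC+4).
Jun ∩ Arjun: 09:05-10:00, 10:55-11:15, 14:30-14:35.
Jun ∩ Arjun ∩ Leo: 09:05-10:00, 10:55-11:15, 14:30-14:35.
Jun ∩ Arjun ∩ Leo ∩ Sofia: 09:30-10:00, 10:55-11:15, 14:30-14:35.
Jun ∩ Arjun ∩ Leo ∩ Sofia ∩ Erik: 10:55-11:15.
No common window is at least 60 minutes long.

none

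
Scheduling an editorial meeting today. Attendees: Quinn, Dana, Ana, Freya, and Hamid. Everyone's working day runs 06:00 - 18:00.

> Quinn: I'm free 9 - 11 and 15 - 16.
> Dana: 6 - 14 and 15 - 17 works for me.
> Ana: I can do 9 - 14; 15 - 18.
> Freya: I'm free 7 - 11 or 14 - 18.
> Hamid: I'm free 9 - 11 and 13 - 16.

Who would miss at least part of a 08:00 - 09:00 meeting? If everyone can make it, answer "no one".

Ana, Hamid, Quinn

Quinn: not fully free for 08:00-09:00. Dana: free for 08:00-09:00. Ana: not fully free for 08:00-09:00. Freya: free for 08:00-09:00. Hamid: not fully free for 08:00-09:00.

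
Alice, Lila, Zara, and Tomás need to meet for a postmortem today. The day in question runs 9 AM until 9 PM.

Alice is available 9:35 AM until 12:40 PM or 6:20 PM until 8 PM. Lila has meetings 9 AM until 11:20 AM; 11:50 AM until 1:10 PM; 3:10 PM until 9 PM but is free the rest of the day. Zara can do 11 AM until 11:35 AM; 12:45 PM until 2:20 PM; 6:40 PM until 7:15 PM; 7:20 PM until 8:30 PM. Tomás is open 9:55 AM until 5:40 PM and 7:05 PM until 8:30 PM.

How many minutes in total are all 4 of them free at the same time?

Alice free: 09:35-12:40, 18:20-20:00.
Lila free: 11:20-11:50, 13:10-15:10 (invert busy blocks within the working day).
Zara free: 11:00-11:35, 12:45-14:20, 18:40-19:15, 19:20-20:30.
Tomás free: 09:55-17:40, 19:05-20:30.
Alice ∩ Lila: 11:20-11:50.
Alice ∩ Lila ∩ Zara: 11:20-11:35.
Alice ∩ Lila ∩ Zara ∩ Tomás: 11:20-11:35.
That's a single block of 15 minutes.

15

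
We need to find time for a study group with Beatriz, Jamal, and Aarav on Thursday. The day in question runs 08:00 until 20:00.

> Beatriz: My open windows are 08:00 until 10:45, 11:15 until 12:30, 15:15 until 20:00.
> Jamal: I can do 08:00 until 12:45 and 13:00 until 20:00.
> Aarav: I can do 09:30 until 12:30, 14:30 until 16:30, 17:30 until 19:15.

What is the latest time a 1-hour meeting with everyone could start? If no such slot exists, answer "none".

Beatriz ∩ Jamal: 08:00-10:45, 11:15-12:30, 15:15-20:00.
Beatriz ∩ Jamal ∩ Aarav: 09:30-10:45, 11:15-12:30, 15:15-16:30, 17:30-19:15.
The last common window of at least 60 minutes is 17:30-19:15; a 60-minute meeting can start as late as 18:15 and still end by 19:15.

18:15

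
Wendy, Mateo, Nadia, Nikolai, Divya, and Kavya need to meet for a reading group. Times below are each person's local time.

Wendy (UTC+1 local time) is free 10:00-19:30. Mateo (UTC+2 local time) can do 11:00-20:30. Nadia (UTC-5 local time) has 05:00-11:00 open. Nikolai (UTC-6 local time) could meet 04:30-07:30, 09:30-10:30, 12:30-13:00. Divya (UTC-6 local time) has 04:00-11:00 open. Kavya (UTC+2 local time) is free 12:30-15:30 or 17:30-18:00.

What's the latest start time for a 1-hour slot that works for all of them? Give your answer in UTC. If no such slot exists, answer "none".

Wendy in UTC: 09:00-18:30 (subtract 1h to convert from UTC+1).
Mateo in UTC: 09:00-18:30 (subtract 2h to convert from UTC+2).
Nadia in UTC: 10:00-16:00 (add 5h to convert from UTC-5).
Nikolai in UTC: 10:30-13:30, 15:30-16:30, 18:30-19:00 (add 6h to convert from UTC-6).
Divya in UTC: 10:00-17:00 (add 6h to convert from UTC-6).
Kavya in UTC: 10:30-13:30, 15:30-16:00 (subtract 2h to convert from UTC+2).
Wendy ∩ Mateo: 09:00-18:30.
Wendy ∩ Mateo ∩ Nadia: 10:00-16:00.
Wendy ∩ Mateo ∩ Nadia ∩ Nikolai: 10:30-13:30, 15:30-16:00.
Wendy ∩ Mateo ∩ Nadia ∩ Nikolai ∩ Divya: 10:30-13:30, 15:30-16:00.
Wendy ∩ Mateo ∩ Nadia ∩ Nikolai ∩ Divya ∩ Kavya: 10:30-13:30, 15:30-16:00.
The last common window of at least 60 minutes is 10:30-13:30; a 60-minute meeting can start as late as 12:30 and still end by 13:30.

12:30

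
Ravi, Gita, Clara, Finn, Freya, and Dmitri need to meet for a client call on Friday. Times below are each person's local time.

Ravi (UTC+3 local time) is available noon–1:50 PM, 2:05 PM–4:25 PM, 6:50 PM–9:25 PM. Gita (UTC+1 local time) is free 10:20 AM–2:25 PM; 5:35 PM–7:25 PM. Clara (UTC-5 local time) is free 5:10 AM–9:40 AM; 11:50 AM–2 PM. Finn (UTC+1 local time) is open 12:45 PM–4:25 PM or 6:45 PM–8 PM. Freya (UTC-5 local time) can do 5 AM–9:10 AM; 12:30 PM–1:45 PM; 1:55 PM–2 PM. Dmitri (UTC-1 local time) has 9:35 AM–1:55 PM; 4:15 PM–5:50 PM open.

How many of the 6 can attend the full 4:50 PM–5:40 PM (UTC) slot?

Ravi in UTC: 09:00-10:50, 11:05-13:25, 15:50-18:25 (subtract 3h to convert from UTC+3).
Gita in UTC: 09:20-13:25, 16:35-18:25 (subtract 1h to convert from UTC+1).
Clara in UTC: 10:10-14:40, 16:50-19:00 (add 5h to convert from UTC-5).
Finn in UTC: 11:45-15:25, 17:45-19:00 (subtract 1h to convert from UTC+1).
Freya in UTC: 10:00-14:10, 17:30-18:45, 18:55-19:00 (add 5h to convert from UTC-5).
Dmitri in UTC: 10:35-14:55, 17:15-18:50 (add 1h to convert from UTC-1).
Ravi, Gita, and Clara can make the full 16:50-17:40 slot — that's 3.

3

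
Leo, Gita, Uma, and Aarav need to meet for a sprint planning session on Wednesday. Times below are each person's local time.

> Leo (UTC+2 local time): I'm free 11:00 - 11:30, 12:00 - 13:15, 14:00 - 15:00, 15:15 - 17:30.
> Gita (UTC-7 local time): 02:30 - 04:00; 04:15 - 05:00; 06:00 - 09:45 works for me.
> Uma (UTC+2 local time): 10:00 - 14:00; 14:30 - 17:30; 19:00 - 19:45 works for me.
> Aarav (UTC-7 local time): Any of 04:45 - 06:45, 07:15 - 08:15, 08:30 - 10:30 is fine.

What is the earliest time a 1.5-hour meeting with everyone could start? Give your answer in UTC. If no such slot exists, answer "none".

none

Leo in UTC: 09:00-09:30, 10:00-11:15, 12:00-13:00, 13:15-15:30 (subtract 2h to convert from UTC+2).
Gita in UTC: 09:30-11:00, 11:15-12:00, 13:00-16:45 (add 7h to convert from UTC-7).
Uma in UTC: 08:00-12:00, 12:30-15:30, 17:00-17:45 (subtract 2h to convert from UTC+2).
Aarav in UTC: 11:45-13:45, 14:15-15:15, 15:30-17:30 (add 7h to convert from UTC-7).
Leo ∩ Gita: 10:00-11:00, 13:15-15:30.
Leo ∩ Gita ∩ Uma: 10:00-11:00, 13:15-15:30.
Leo ∩ Gita ∩ Uma ∩ Aarav: 13:15-13:45, 14:15-15:15.
No common window is at least 90 minutes long.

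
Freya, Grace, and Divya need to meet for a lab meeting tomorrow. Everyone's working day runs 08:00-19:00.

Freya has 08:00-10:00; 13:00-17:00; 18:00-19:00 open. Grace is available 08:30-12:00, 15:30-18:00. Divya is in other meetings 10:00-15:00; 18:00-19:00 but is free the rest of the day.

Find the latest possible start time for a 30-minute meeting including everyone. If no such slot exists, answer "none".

Freya free: 08:00-10:00, 13:00-17:00, 18:00-19:00.
Grace free: 08:30-12:00, 15:30-18:00.
Divya free: 08:00-10:00, 15:00-18:00 (invert busy blocks within the working day).
Freya ∩ Grace: 08:30-10:00, 15:30-17:00.
Freya ∩ Grace ∩ Divya: 08:30-10:00, 15:30-17:00.
The last common window of at least 30 minutes is 15:30-17:00; a 30-minute meeting can start as late as 16:30 and still end by 17:00.

16:30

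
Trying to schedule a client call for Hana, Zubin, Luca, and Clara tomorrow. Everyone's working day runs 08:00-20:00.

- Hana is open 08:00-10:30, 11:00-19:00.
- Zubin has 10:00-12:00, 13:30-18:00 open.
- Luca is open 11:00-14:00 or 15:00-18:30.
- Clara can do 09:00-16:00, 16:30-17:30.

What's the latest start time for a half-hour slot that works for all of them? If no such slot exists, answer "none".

Hana ∩ Zubin: 10:00-10:30, 11:00-12:00, 13:30-18:00.
Hana ∩ Zubin ∩ Luca: 11:00-12:00, 13:30-14:00, 15:00-18:00.
Hana ∩ Zubin ∩ Luca ∩ Clara: 11:00-12:00, 13:30-14:00, 15:00-16:00, 16:30-17:30.
The last common window of at least 30 minutes is 16:30-17:30; a 30-minute meeting can start as late as 17:00 and still end by 17:30.

17:00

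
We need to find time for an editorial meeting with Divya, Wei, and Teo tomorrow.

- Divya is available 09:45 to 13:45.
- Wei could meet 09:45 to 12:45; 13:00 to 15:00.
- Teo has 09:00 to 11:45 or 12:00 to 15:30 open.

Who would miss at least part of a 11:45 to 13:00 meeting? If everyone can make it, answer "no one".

Divya: free for 11:45-13:00. Wei: not fully free for 11:45-13:00. Teo: not fully free for 11:45-13:00.

Teo, Wei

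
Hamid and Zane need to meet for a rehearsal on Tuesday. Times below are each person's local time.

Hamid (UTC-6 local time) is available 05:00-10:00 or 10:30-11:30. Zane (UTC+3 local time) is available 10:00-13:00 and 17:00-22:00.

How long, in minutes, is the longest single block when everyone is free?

Hamid in UTC: 11:00-16:00, 16:30-17:30 (add 6h to convert from UTC-6).
Zane in UTC: 07:00-10:00, 14:00-19:00 (subtract 3h to convert from UTC+3).
Hamid ∩ Zane: 14:00-16:00, 16:30-17:30.
Those are the intersection windows.
The longest is 14:00-16:00 at 120 minutes.

120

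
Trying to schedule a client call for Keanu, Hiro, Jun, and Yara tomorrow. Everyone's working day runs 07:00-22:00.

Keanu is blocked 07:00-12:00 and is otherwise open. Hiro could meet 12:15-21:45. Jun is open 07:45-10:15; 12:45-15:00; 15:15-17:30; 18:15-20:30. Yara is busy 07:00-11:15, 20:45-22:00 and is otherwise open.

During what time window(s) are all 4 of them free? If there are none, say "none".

Keanu free: 12:00-22:00 (invert busy blocks within the working day).
Hiro free: 12:15-21:45.
Jun free: 07:45-10:15, 12:45-15:00, 15:15-17:30, 18:15-20:30.
Yara free: 11:15-20:45 (invert busy blocks within the working day).
Keanu ∩ Hiro: 12:15-21:45.
Keanu ∩ Hiro ∩ Jun: 12:45-15:00, 15:15-17:30, 18:15-20:30.
Keanu ∩ Hiro ∩ Jun ∩ Yara: 12:45-15:00, 15:15-17:30, 18:15-20:30.

12:45-15:00, 15:15-17:30, 18:15-20:30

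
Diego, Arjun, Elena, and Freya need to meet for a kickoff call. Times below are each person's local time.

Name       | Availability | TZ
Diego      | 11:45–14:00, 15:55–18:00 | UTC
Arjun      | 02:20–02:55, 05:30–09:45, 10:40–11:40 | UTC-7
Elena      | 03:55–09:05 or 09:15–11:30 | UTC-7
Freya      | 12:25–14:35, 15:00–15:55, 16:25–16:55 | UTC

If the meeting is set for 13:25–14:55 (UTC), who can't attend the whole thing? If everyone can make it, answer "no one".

Diego, Freya

Diego in UTC: 11:45-14:00, 15:55-18:00.
Arjun in UTC: 09:20-09:55, 12:30-16:45, 17:40-18:40 (add 7h to convert from UTC-7).
Elena in UTC: 10:55-16:05, 16:15-18:30 (add 7h to convert from UTC-7).
Freya in UTC: 12:25-14:35, 15:00-15:55, 16:25-16:55.
Diego: not fully free for 13:25-14:55. Arjun: free for 13:25-14:55. Elena: free for 13:25-14:55. Freya: not fully free for 13:25-14:55.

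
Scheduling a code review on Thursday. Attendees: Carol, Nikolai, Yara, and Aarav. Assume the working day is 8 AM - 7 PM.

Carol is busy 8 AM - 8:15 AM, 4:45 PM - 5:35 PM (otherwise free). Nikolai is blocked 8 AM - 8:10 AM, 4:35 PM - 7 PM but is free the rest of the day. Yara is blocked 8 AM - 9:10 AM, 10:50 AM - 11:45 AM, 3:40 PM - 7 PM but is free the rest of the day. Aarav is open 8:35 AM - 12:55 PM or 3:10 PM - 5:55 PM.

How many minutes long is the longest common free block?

Carol free: 08:15-16:45, 17:35-19:00 (invert busy blocks within the working day).
Nikolai free: 08:10-16:35 (invert busy blocks within the working day).
Yara free: 09:10-10:50, 11:45-15:40 (invert busy blocks within the working day).
Aarav free: 08:35-12:55, 15:10-17:55.
Carol ∩ Nikolai: 08:15-16:35.
Carol ∩ Nikolai ∩ Yara: 09:10-10:50, 11:45-15:40.
Carol ∩ Nikolai ∩ Yara ∩ Aarav: 09:10-10:50, 11:45-12:55, 15:10-15:40.
Those are the intersection windows.
The longest is 09:10-10:50 at 100 minutes.

100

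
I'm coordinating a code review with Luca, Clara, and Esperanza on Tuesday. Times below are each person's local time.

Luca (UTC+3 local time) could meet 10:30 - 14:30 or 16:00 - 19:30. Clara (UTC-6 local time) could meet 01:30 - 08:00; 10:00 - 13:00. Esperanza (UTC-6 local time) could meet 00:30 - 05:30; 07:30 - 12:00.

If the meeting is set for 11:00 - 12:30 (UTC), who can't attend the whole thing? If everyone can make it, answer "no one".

Luca in UTC: 07:30-11:30, 13:00-16:30 (subtract 3h to convert from UTC+3).
Clara in UTC: 07:30-14:00, 16:00-19:00 (add 6h to convert from UTC-6).
Esperanza in UTC: 06:30-11:30, 13:30-18:00 (add 6h to convert from UTC-6).
Luca: not fully free for 11:00-12:30. Clara: free for 11:00-12:30. Esperanza: not fully free for 11:00-12:30.

Esperanza, Luca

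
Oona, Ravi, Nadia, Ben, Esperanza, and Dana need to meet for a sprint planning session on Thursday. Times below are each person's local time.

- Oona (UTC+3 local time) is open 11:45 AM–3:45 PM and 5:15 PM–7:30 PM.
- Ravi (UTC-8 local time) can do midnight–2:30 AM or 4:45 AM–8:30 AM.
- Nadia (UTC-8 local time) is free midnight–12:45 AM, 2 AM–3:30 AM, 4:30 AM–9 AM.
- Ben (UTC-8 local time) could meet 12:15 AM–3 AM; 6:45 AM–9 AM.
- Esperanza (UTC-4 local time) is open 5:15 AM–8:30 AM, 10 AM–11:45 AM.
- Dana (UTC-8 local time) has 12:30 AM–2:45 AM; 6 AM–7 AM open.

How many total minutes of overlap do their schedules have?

45

Oona in UTC: 08:45-12:45, 14:15-16:30 (subtract 3h to convert from UTC+3).
Ravi in UTC: 08:00-10:30, 12:45-16:30 (add 8h to convert from UTC-8).
Nadia in UTC: 08:00-08:45, 10:00-11:30, 12:30-17:00 (add 8h to convert from UTC-8).
Ben in UTC: 08:15-11:00, 14:45-17:00 (add 8h to convert from UTC-8).
Esperanza in UTC: 09:15-12:30, 14:00-15:45 (add 4h to convert from UTC-4).
Dana in UTC: 08:30-10:45, 14:00-15:00 (add 8h to convert from UTC-8).
Oona ∩ Ravi: 08:45-10:30, 14:15-16:30.
Oona ∩ Ravi ∩ Nadia: 10:00-10:30, 14:15-16:30.
Oona ∩ Ravi ∩ Nadia ∩ Ben: 10:00-10:30, 14:45-16:30.
Oona ∩ Ravi ∩ Nadia ∩ Ben ∩ Esperanza: 10:00-10:30, 14:45-15:45.
Oona ∩ Ravi ∩ Nadia ∩ Ben ∩ Esperanza ∩ Dana: 10:00-10:30, 14:45-15:00.
So the common availability across everyone is 10:00-10:30, 14:45-15:00.
Summing the common windows: 30 + 15 = 45 minutes.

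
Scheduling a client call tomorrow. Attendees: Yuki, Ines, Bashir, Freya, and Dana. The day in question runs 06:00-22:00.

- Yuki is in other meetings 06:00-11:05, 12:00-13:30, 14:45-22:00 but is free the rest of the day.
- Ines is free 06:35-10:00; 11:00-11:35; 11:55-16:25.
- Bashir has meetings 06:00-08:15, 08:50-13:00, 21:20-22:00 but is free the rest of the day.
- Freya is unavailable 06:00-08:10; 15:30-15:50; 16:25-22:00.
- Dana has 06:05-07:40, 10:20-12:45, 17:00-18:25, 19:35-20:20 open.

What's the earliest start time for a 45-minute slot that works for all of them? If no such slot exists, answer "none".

none

Yuki free: 11:05-12:00, 13:30-14:45 (invert busy blocks within the working day).
Ines free: 06:35-10:00, 11:00-11:35, 11:55-16:25.
Bashir free: 08:15-08:50, 13:00-21:20 (invert busy blocks within the working day).
Freya free: 08:10-15:30, 15:50-16:25 (invert busy blocks within the working day).
Dana free: 06:05-07:40, 10:20-12:45, 17:00-18:25, 19:35-20:20.
Yuki ∩ Ines: 11:05-11:35, 11:55-12:00, 13:30-14:45.
Yuki ∩ Ines ∩ Bashir: 13:30-14:45.
Yuki ∩ Ines ∩ Bashir ∩ Freya: 13:30-14:45.
Yuki ∩ Ines ∩ Bashir ∩ Freya ∩ Dana: ∅.
There is no time when everyone is free.
No common window is at least 45 minutes long.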